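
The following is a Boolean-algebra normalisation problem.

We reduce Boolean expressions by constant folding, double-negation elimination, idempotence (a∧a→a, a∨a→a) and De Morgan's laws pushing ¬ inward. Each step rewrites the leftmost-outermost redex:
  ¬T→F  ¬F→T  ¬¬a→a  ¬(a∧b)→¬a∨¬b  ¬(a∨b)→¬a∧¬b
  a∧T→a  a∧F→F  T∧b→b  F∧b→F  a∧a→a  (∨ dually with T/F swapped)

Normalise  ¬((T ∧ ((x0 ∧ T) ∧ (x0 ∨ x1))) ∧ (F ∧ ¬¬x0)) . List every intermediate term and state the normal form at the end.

  start: ¬((T ∧ ((x0 ∧ T) ∧ (x0 ∨ x1))) ∧ (F ∧ ¬¬x0))
  →1  ¬(T ∧ ((x0 ∧ T) ∧ (x0 ∨ x1))) ∨ ¬(F ∧ ¬¬x0)
  →2  (¬T ∨ ¬((x0 ∧ T) ∧ (x0 ∨ x1))) ∨ ¬(F ∧ ¬¬x0)
  →3  (F ∨ ¬((x0 ∧ T) ∧ (x0 ∨ x1))) ∨ ¬(F ∧ ¬¬x0)
  →4  ¬((x0 ∧ T) ∧ (x0 ∨ x1)) ∨ ¬(F ∧ ¬¬x0)
  →5  (¬(x0 ∧ T) ∨ ¬(x0 ∨ x1)) ∨ ¬(F ∧ ¬¬x0)
  →6  ((¬x0 ∨ ¬T) ∨ ¬(x0 ∨ x1)) ∨ ¬(F ∧ ¬¬x0)
  →7  ((¬x0 ∨ F) ∨ ¬(x0 ∨ x1)) ∨ ¬(F ∧ ¬¬x0)
  →8  (¬x0 ∨ ¬(x0 ∨ x1)) ∨ ¬(F ∧ ¬¬x0)
  →9  (¬x0 ∨ (¬x0 ∧ ¬x1)) ∨ ¬(F ∧ ¬¬x0)
  →10  (¬x0 ∨ (¬x0 ∧ ¬x1)) ∨ (¬F ∨ ¬¬¬x0)
  →11  (¬x0 ∨ (¬x0 ∧ ¬x1)) ∨ (T ∨ ¬¬¬x0)
  →12  (¬x0 ∨ (¬x0 ∧ ¬x1)) ∨ T
  →13  T

Answer: normal form = T  (in 13 steps)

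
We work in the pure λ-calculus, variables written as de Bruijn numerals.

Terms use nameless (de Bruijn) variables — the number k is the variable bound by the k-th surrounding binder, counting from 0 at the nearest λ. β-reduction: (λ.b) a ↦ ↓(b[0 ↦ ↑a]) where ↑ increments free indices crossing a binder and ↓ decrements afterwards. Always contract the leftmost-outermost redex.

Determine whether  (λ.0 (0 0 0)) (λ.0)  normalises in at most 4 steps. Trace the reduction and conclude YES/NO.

  start: (λ.0 (0 0 0)) (λ.0)
  step 1: (λ.0) ((λ.0) (λ.0) (λ.0))
  step 2: (λ.0) (λ.0) (λ.0)
  step 3: (λ.0) (λ.0)
  step 4: λ.0

Answer: YES — reaches normal form λ.0 in 4 ≤ 4 steps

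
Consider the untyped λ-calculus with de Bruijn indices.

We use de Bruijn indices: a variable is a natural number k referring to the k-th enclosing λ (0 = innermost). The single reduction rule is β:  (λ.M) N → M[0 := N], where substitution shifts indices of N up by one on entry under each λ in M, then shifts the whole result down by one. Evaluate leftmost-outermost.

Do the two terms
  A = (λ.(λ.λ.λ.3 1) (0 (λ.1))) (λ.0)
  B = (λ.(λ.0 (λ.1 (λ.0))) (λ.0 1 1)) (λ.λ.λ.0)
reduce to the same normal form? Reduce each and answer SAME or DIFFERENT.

Term A:
  start: (λ.(λ.λ.λ.3 1) (0 (λ.1))) (λ.0)
  [1] (λ.λ.λ.(λ.0) 1) ((λ.0) (λ.λ.0))
  [2] λ.λ.(λ.0) 1
  [3] λ.λ.1

Term B:
  start: (λ.(λ.0 (λ.1 (λ.0))) (λ.0 1 1)) (λ.λ.λ.0)
  [1] (λ.0 (λ.1 (λ.0))) (λ.0 (λ.λ.λ.0) (λ.λ.λ.0))
  [2] (λ.0 (λ.λ.λ.0) (λ.λ.λ.0)) (λ.(λ.0 (λ.λ.λ.0) (λ.λ.λ.0)) (λ.0))
  [3] (λ.(λ.0 (λ.λ.λ.0) (λ.λ.λ.0)) (λ.0)) (λ.λ.λ.0) (λ.λ.λ.0)
  [4] (λ.0 (λ.λ.λ.0) (λ.λ.λ.0)) (λ.0) (λ.λ.λ.0)
  [5] (λ.0) (λ.λ.λ.0) (λ.λ.λ.0) (λ.λ.λ.0)
  [6] (λ.λ.λ.0) (λ.λ.λ.0) (λ.λ.λ.0)
  [7] (λ.λ.0) (λ.λ.λ.0)
  [8] λ.0

Answer: DIFFERENT — A ⇓ λ.λ.1, B ⇓ λ.0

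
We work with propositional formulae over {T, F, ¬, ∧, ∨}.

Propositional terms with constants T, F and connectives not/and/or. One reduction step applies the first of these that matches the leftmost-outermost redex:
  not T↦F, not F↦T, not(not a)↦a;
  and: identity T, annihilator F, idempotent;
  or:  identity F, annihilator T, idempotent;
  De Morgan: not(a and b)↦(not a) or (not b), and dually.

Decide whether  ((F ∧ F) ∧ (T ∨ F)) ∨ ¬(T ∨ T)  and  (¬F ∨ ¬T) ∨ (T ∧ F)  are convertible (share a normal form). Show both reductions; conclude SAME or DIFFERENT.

Answer: DIFFERENT — A ⇓ F, B ⇓ T

Working:
Term A:
  start: ((F ∧ F) ∧ (T ∨ F)) ∨ ¬(T ∨ T)
  step 1: (F ∧ (T ∨ F)) ∨ ¬(T ∨ T)
  step 2: F ∨ ¬(T ∨ T)
  step 3: ¬(T ∨ T)
  step 4: ¬T ∧ ¬T
  step 5: ¬T
  step 6: F

Term B:
  start: (¬F ∨ ¬T) ∨ (T ∧ F)
  step 1: (T ∨ ¬T) ∨ (T ∧ F)
  step 2: T ∨ (T ∧ F)
  step 3: T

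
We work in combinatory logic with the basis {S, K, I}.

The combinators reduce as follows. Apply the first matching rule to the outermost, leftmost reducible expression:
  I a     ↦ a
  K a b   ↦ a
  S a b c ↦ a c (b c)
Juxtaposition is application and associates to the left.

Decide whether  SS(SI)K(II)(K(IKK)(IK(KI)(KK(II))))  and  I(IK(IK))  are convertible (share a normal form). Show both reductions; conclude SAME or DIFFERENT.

Answer: SAME — A ⇓ KK, B ⇓ KK

Derivation:
Term A:
  start: SS(SI)K(II)(K(IKK)(IK(KI)(KK(II))))
  [1] SK(SIK)(II)(K(IKK)(IK(KI)(KK(II))))
  [2] K(II)(SIK(II))(K(IKK)(IK(KI)(KK(II))))
  [3] II(K(IKK)(IK(KI)(KK(II))))
  [4] I(K(IKK)(IK(KI)(KK(II))))
  [5] K(IKK)(IK(KI)(KK(II)))
  [6] IKK
  [7] KK

Term B:
  start: I(IK(IK))
  [1] IK(IK)
  [2] K(IK)
  [3] KK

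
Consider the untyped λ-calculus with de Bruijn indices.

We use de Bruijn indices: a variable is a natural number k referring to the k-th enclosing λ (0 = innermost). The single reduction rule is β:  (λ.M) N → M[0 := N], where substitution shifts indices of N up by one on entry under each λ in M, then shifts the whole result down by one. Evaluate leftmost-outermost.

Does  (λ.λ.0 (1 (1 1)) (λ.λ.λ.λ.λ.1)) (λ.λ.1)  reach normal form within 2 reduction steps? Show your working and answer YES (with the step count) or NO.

  start: (λ.λ.0 (1 (1 1)) (λ.λ.λ.λ.λ.1)) (λ.λ.1)
  [1] λ.0 ((λ.λ.1) ((λ.λ.1) (λ.λ.1))) (λ.λ.λ.λ.λ.1)
  [2] λ.0 (λ.(λ.λ.1) (λ.λ.1)) (λ.λ.λ.λ.λ.1)

Answer: NO — after 2 steps the term is λ.0 (λ.(λ.λ.1) (λ.λ.1)) (λ.λ.λ.λ.λ.1), not yet normal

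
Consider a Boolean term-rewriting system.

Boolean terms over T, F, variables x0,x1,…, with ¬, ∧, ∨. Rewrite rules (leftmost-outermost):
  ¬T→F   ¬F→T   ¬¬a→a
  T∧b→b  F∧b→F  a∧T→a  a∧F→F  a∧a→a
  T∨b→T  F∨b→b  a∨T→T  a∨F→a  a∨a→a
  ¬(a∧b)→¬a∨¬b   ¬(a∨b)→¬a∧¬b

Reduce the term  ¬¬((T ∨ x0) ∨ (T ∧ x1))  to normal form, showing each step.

Answer: normal form = T  (in 3 steps)

Derivation:
  start: ¬¬((T ∨ x0) ∨ (T ∧ x1))
  step 1: (T ∨ x0) ∨ (T ∧ x1)
  step 2: T ∨ (T ∧ x1)
  step 3: T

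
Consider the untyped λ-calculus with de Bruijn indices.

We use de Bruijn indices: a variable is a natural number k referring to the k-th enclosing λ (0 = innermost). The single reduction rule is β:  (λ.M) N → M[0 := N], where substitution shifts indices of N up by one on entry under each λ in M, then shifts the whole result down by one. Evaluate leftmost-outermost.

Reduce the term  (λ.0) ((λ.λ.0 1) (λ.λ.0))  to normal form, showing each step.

  start: (λ.0) ((λ.λ.0 1) (λ.λ.0))
  step 1: (λ.λ.0 1) (λ.λ.0)
  step 2: λ.0 (λ.λ.0)

Answer: normal form = λ.0 (λ.λ.0)  (in 2 steps)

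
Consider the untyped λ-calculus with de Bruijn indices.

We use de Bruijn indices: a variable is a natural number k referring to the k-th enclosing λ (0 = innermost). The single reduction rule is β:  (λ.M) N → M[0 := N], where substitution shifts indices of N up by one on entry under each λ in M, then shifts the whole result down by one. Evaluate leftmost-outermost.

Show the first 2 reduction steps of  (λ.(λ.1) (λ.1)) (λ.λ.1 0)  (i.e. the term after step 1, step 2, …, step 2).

  start: (λ.(λ.1) (λ.1)) (λ.λ.1 0)
  step 1: (λ.λ.λ.1 0) (λ.λ.λ.1 0)
  step 2: λ.λ.1 0

Answer: after 2 steps: λ.λ.1 0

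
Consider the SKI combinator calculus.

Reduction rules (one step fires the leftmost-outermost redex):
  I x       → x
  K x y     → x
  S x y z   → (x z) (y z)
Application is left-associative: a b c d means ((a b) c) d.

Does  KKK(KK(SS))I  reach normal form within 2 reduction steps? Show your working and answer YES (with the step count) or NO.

  start: KKK(KK(SS))I
  [1] K(KK(SS))I
  [2] KK(SS)

Answer: NO — after 2 steps the term is KK(SS), not yet normal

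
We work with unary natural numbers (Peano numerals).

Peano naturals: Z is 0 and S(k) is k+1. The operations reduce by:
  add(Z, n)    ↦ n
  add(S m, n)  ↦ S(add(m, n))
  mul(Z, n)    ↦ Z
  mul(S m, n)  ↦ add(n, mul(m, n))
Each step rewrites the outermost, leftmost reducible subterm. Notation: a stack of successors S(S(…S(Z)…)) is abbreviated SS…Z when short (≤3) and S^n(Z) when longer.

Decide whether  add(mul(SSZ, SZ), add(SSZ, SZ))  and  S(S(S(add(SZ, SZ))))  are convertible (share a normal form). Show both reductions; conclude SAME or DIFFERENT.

Term A:
  start: add(mul(SSZ, SZ), add(SSZ, SZ))
  →1  add(add(SZ, mul(SZ, SZ)), add(SSZ, SZ))
  →2  add(S(add(Z, mul(SZ, SZ))), add(SSZ, SZ))
  →3  S(add(add(Z, mul(SZ, SZ)), add(SSZ, SZ)))
  →4  S(add(mul(SZ, SZ), add(SSZ, SZ)))
  →5  S(add(add(SZ, mul(Z, SZ)), add(SSZ, SZ)))
  →6  S(add(S(add(Z, mul(Z, SZ))), add(SSZ, SZ)))
  →7  S(S(add(add(Z, mul(Z, SZ)), add(SSZ, SZ))))
  →8  S(S(add(mul(Z, SZ), add(SSZ, SZ))))
  →9  S(S(add(Z, add(SSZ, SZ))))
  →10  S(S(add(SSZ, SZ)))
  →11  S(S(S(add(SZ, SZ))))
  →12  S(S(S(S(add(Z, SZ)))))
  →13  S^5(Z)

Term B:
  start: S(S(S(add(SZ, SZ))))
  →1  S(S(S(S(add(Z, SZ)))))
  →2  S^5(Z)

Answer: SAME — A ⇓ S^5(Z), B ⇓ S^5(Z)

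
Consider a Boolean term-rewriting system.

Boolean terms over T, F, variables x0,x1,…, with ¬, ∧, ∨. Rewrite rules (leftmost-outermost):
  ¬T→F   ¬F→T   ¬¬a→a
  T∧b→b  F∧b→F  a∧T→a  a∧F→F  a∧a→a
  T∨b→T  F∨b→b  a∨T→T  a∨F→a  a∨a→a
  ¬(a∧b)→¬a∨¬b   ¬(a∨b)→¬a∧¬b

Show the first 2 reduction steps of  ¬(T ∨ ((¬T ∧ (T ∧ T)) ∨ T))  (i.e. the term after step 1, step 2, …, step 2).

  start: ¬(T ∨ ((¬T ∧ (T ∧ T)) ∨ T))
  [1] ¬T ∧ ¬((¬T ∧ (T ∧ T)) ∨ T)
  [2] F ∧ ¬((¬T ∧ (T ∧ T)) ∨ T)

Answer: after 2 steps: F ∧ ¬((¬T ∧ (T ∧ T)) ∨ T)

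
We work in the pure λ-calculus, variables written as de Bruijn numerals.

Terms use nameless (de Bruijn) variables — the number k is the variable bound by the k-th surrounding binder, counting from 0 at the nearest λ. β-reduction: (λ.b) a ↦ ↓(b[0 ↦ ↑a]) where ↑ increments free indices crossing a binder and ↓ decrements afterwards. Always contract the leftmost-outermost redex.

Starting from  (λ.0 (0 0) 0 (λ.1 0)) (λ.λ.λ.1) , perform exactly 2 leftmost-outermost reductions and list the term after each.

  start: (λ.0 (0 0) 0 (λ.1 0)) (λ.λ.λ.1)
  [1] (λ.λ.λ.1) ((λ.λ.λ.1) (λ.λ.λ.1)) (λ.λ.λ.1) (λ.(λ.λ.λ.1) 0)
  [2] (λ.λ.1) (λ.λ.λ.1) (λ.(λ.λ.λ.1) 0)

Answer: after 2 steps: (λ.λ.1) (λ.λ.λ.1) (λ.(λ.λ.λ.1) 0)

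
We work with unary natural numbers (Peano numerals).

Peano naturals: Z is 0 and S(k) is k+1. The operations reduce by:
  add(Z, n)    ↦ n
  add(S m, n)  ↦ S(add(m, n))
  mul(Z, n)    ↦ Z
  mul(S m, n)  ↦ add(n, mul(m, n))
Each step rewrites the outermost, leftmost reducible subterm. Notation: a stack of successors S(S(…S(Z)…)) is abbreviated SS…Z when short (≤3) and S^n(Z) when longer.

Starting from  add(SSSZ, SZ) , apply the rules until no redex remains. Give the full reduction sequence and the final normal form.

  start: add(SSSZ, SZ)
  [1] S(add(SSZ, SZ))
  [2] S(S(add(SZ, SZ)))
  [3] S(S(S(add(Z, SZ))))
  [4] S^4(Z)

Answer: normal form = S^4(Z)  (in 4 steps)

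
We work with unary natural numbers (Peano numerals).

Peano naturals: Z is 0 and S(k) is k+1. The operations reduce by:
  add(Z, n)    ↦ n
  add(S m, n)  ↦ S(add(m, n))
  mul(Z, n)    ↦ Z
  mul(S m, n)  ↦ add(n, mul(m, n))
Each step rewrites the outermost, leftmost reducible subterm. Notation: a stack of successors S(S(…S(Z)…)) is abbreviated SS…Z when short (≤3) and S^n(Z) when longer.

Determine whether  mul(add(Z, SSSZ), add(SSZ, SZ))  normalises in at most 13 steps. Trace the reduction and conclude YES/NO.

Answer: NO — after 13 steps the term is S(S(S(S(add(S(add(Z, SZ)), mul(SZ, add(SSZ, SZ))))))), not yet normal

Reduction:
  start: mul(add(Z, SSSZ), add(SSZ, SZ))
  step 1: mul(SSSZ, add(SSZ, SZ))
  step 2: add(add(SSZ, SZ), mul(SSZ, add(SSZ, SZ)))
  step 3: add(S(add(SZ, SZ)), mul(SSZ, add(SSZ, SZ)))
  step 4: S(add(add(SZ, SZ), mul(SSZ, add(SSZ, SZ))))
  step 5: S(add(S(add(Z, SZ)), mul(SSZ, add(SSZ, SZ))))
  step 6: S(S(add(add(Z, SZ), mul(SSZ, add(SSZ, SZ)))))
  step 7: S(S(add(SZ, mul(SSZ, add(SSZ, SZ)))))
  step 8: S(S(S(add(Z, mul(SSZ, add(SSZ, SZ))))))
  step 9: S(S(S(mul(SSZ, add(SSZ, SZ)))))
  step 10: S(S(S(add(add(SSZ, SZ), mul(SZ, add(SSZ, SZ))))))
  step 11: S(S(S(add(S(add(SZ, SZ)), mul(SZ, add(SSZ, SZ))))))
  step 12: S(S(S(S(add(add(SZ, SZ), mul(SZ, add(SSZ, SZ)))))))
  step 13: S(S(S(S(add(S(add(Z, SZ)), mul(SZ, add(SSZ, SZ)))))))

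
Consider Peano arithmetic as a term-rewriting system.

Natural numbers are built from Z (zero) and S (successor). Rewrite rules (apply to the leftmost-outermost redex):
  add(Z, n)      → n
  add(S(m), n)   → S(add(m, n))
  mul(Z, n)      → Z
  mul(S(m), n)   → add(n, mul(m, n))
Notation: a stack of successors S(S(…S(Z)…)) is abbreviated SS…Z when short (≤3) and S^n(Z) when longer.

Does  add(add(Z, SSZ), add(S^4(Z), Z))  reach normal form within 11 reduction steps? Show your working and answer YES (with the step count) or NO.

Answer: YES — reaches normal form S^6(Z) in 9 ≤ 11 steps

Working:
  start: add(add(Z, SSZ), add(S^4(Z), Z))
  step 1: add(SSZ, add(S^4(Z), Z))
  step 2: S(add(SZ, add(S^4(Z), Z)))
  step 3: S(S(add(Z, add(S^4(Z), Z))))
  step 4: S(S(add(S^4(Z), Z)))
  step 5: S(S(S(add(SSSZ, Z))))
  step 6: S(S(S(S(add(SSZ, Z)))))
  step 7: S(S(S(S(S(add(SZ, Z))))))
  step 8: S(S(S(S(S(S(add(Z, Z)))))))
  step 9: S^6(Z)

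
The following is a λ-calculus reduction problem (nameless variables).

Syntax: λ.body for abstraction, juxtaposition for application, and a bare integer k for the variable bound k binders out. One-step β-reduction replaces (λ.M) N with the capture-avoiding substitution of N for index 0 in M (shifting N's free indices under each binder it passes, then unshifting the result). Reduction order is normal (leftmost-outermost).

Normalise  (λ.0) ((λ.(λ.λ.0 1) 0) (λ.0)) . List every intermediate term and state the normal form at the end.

Answer: normal form = λ.0 (λ.0)  (in 3 steps)

Derivation:
  start: (λ.0) ((λ.(λ.λ.0 1) 0) (λ.0))
  step 1: (λ.(λ.λ.0 1) 0) (λ.0)
  step 2: (λ.λ.0 1) (λ.0)
  step 3: λ.0 (λ.0)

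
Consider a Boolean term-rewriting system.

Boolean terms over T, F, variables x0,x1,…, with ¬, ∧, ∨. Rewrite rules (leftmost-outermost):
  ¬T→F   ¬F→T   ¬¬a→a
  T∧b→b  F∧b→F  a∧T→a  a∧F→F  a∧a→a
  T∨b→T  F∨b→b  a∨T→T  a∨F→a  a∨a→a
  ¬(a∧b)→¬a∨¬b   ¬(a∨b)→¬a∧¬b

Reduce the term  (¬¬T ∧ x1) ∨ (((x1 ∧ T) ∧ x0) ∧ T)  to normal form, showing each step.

  start: (¬¬T ∧ x1) ∨ (((x1 ∧ T) ∧ x0) ∧ T)
  →1  (T ∧ x1) ∨ (((x1 ∧ T) ∧ x0) ∧ T)
  →2  x1 ∨ (((x1 ∧ T) ∧ x0) ∧ T)
  →3  x1 ∨ ((x1 ∧ T) ∧ x0)
  →4  x1 ∨ (x1 ∧ x0)

Answer: normal form = x1 ∨ (x1 ∧ x0)  (in 4 steps)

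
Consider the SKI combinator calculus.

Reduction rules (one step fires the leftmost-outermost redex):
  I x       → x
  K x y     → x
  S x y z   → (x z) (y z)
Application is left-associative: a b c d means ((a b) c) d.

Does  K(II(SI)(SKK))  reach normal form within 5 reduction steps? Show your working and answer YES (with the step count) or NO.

Answer: YES — reaches normal form K(SI(SKK)) in 2 ≤ 5 steps

Working:
  start: K(II(SI)(SKK))
  →1  K(I(SI)(SKK))
  →2  K(SI(SKK))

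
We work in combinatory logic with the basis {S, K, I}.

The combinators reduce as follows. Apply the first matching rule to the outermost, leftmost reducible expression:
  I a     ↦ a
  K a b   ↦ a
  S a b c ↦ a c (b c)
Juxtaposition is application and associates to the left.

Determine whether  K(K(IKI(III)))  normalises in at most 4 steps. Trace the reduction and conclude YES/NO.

  start: K(K(IKI(III)))
  →1  K(K(KI(III)))
  →2  K(KI)

Answer: YES — reaches normal form K(KI) in 2 ≤ 4 steps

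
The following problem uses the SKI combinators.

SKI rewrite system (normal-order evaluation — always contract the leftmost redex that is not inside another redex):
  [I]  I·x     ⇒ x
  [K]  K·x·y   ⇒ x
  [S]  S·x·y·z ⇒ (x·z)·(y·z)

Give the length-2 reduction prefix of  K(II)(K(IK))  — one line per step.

Answer: after 2 steps: I

Working:
  start: K(II)(K(IK))
  step 1: II
  step 2: I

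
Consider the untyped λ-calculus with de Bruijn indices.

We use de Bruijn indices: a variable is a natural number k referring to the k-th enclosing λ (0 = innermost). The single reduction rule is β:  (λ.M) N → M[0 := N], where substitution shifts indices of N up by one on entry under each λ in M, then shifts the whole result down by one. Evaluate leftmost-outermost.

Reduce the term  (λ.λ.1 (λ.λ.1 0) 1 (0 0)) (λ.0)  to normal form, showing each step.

Answer: normal form = λ.0 0  (in 5 steps)

Working:
  start: (λ.λ.1 (λ.λ.1 0) 1 (0 0)) (λ.0)
  [1] λ.(λ.0) (λ.λ.1 0) (λ.0) (0 0)
  [2] λ.(λ.λ.1 0) (λ.0) (0 0)
  [3] λ.(λ.(λ.0) 0) (0 0)
  [4] λ.(λ.0) (0 0)
  [5] λ.0 0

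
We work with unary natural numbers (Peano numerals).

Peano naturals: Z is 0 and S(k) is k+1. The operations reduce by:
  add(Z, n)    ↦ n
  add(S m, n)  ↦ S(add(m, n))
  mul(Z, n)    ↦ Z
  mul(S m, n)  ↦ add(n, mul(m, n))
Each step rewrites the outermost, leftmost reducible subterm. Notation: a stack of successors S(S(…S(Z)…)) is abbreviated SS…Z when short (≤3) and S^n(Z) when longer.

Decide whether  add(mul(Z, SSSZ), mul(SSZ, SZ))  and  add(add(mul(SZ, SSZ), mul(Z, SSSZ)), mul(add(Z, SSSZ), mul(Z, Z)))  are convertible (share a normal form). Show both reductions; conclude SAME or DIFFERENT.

Term A:
  start: add(mul(Z, SSSZ), mul(SSZ, SZ))
  [1] add(Z, mul(SSZ, SZ))
  [2] mul(SSZ, SZ)
  [3] add(SZ, mul(SZ, SZ))
  [4] S(add(Z, mul(SZ, SZ)))
  [5] S(mul(SZ, SZ))
  [6] S(add(SZ, mul(Z, SZ)))
  [7] S(S(add(Z, mul(Z, SZ))))
  [8] S(S(mul(Z, SZ)))
  [9] SSZ

Term B:
  start: add(add(mul(SZ, SSZ), mul(Z, SSSZ)), mul(add(Z, SSSZ), mul(Z, Z)))
  [1] add(add(add(SSZ, mul(Z, SSZ)), mul(Z, SSSZ)), mul(add(Z, SSSZ), mul(Z, Z)))
  [2] add(add(S(add(SZ, mul(Z, SSZ))), mul(Z, SSSZ)), mul(add(Z, SSSZ), mul(Z, Z)))
  [3] add(S(add(add(SZ, mul(Z, SSZ)), mul(Z, SSSZ))), mul(add(Z, SSSZ), mul(Z, Z)))
  [4] S(add(add(add(SZ, mul(Z, SSZ)), mul(Z, SSSZ)), mul(add(Z, SSSZ), mul(Z, Z))))
  [5] S(add(add(S(add(Z, mul(Z, SSZ))), mul(Z, SSSZ)), mul(add(Z, SSSZ), mul(Z, Z))))
  [6] S(add(S(add(add(Z, mul(Z, SSZ)), mul(Z, SSSZ))), mul(add(Z, SSSZ), mul(Z, Z))))
  [7] S(S(add(add(add(Z, mul(Z, SSZ)), mul(Z, SSSZ)), mul(add(Z, SSSZ), mul(Z, Z)))))
  [8] S(S(add(add(mul(Z, SSZ), mul(Z, SSSZ)), mul(add(Z, SSSZ), mul(Z, Z)))))
  [9] S(S(add(add(Z, mul(Z, SSSZ)), mul(add(Z, SSSZ), mul(Z, Z)))))
  [10] S(S(add(mul(Z, SSSZ), mul(add(Z, SSSZ), mul(Z, Z)))))
  [11] S(S(add(Z, mul(add(Z, SSSZ), mul(Z, Z)))))
  [12] S(S(mul(add(Z, SSSZ), mul(Z, Z))))
  [13] S(S(mul(SSSZ, mul(Z, Z))))
  [14] S(S(add(mul(Z, Z), mul(SSZ, mul(Z, Z)))))
  [15] S(S(add(Z, mul(SSZ, mul(Z, Z)))))
  [16] S(S(mul(SSZ, mul(Z, Z))))
  [17] S(S(add(mul(Z, Z), mul(SZ, mul(Z, Z)))))
  [18] S(S(add(Z, mul(SZ, mul(Z, Z)))))
  [19] S(S(mul(SZ, mul(Z, Z))))
  [20] S(S(add(mul(Z, Z), mul(Z, mul(Z, Z)))))
  [21] S(S(add(Z, mul(Z, mul(Z, Z)))))
  [22] S(S(mul(Z, mul(Z, Z))))
  [23] SSZ

Answer: SAME — A ⇓ SSZ, B ⇓ SSZ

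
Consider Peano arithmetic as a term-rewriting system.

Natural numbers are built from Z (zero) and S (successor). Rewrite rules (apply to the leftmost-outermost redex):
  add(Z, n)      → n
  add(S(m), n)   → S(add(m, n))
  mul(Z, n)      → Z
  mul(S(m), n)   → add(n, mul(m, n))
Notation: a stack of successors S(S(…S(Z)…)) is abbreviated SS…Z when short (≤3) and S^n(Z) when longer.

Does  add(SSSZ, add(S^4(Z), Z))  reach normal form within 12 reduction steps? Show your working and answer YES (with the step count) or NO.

  start: add(SSSZ, add(S^4(Z), Z))
  step 1: S(add(SSZ, add(S^4(Z), Z)))
  step 2: S(S(add(SZ, add(S^4(Z), Z))))
  step 3: S(S(S(add(Z, add(S^4(Z), Z)))))
  step 4: S(S(S(add(S^4(Z), Z))))
  step 5: S(S(S(S(add(SSSZ, Z)))))
  step 6: S(S(S(S(S(add(SSZ, Z))))))
  step 7: S(S(S(S(S(S(add(SZ, Z)))))))
  step 8: S(S(S(S(S(S(S(add(Z, Z))))))))
  step 9: S^7(Z)

Answer: YES — reaches normal form S^7(Z) in 9 ≤ 12 steps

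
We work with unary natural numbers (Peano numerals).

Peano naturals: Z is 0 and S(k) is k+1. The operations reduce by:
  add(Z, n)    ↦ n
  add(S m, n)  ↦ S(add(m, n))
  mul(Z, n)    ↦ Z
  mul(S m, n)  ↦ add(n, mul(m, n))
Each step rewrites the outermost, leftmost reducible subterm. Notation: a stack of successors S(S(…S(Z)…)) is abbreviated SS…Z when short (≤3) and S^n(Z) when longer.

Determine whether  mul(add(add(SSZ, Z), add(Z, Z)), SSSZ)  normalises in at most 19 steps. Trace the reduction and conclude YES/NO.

  start: mul(add(add(SSZ, Z), add(Z, Z)), SSSZ)
  step 1: mul(add(S(add(SZ, Z)), add(Z, Z)), SSSZ)
  step 2: mul(S(add(add(SZ, Z), add(Z, Z))), SSSZ)
  step 3: add(SSSZ, mul(add(add(SZ, Z), add(Z, Z)), SSSZ))
  step 4: S(add(SSZ, mul(add(add(SZ, Z), add(Z, Z)), SSSZ)))
  step 5: S(S(add(SZ, mul(add(add(SZ, Z), add(Z, Z)), SSSZ))))
  step 6: S(S(S(add(Z, mul(add(add(SZ, Z), add(Z, Z)), SSSZ)))))
  step 7: S(S(S(mul(add(add(SZ, Z), add(Z, Z)), SSSZ))))
  step 8: S(S(S(mul(add(S(add(Z, Z)), add(Z, Z)), SSSZ))))
  step 9: S(S(S(mul(S(add(add(Z, Z), add(Z, Z))), SSSZ))))
  step 10: S(S(S(add(SSSZ, mul(add(add(Z, Z), add(Z, Z)), SSSZ)))))
  step 11: S(S(S(S(add(SSZ, mul(add(add(Z, Z), add(Z, Z)), SSSZ))))))
  step 12: S(S(S(S(S(add(SZ, mul(add(add(Z, Z), add(Z, Z)), SSSZ)))))))
  step 13: S(S(S(S(S(S(add(Z, mul(add(add(Z, Z), add(Z, Z)), SSSZ))))))))
  step 14: S(S(S(S(S(S(mul(add(add(Z, Z), add(Z, Z)), SSSZ)))))))
  step 15: S(S(S(S(S(S(mul(add(Z, add(Z, Z)), SSSZ)))))))
  step 16: S(S(S(S(S(S(mul(add(Z, Z), SSSZ)))))))
  step 17: S(S(S(S(S(S(mul(Z, SSSZ)))))))
  step 18: S^6(Z)

Answer: YES — reaches normal form S^6(Z) in 18 ≤ 19 steps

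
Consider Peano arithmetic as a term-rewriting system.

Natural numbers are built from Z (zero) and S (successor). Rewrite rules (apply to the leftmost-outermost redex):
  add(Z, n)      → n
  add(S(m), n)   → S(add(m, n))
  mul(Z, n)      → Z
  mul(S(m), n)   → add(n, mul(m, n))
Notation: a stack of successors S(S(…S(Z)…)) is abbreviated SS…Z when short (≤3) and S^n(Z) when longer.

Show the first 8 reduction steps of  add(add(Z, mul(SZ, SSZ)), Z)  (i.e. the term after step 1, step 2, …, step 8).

  start: add(add(Z, mul(SZ, SSZ)), Z)
  →1  add(mul(SZ, SSZ), Z)
  →2  add(add(SSZ, mul(Z, SSZ)), Z)
  →3  add(S(add(SZ, mul(Z, SSZ))), Z)
  →4  S(add(add(SZ, mul(Z, SSZ)), Z))
  →5  S(add(S(add(Z, mul(Z, SSZ))), Z))
  →6  S(S(add(add(Z, mul(Z, SSZ)), Z)))
  →7  S(S(add(mul(Z, SSZ), Z)))
  →8  S(S(add(Z, Z)))

Answer: after 8 steps: S(S(add(Z, Z)))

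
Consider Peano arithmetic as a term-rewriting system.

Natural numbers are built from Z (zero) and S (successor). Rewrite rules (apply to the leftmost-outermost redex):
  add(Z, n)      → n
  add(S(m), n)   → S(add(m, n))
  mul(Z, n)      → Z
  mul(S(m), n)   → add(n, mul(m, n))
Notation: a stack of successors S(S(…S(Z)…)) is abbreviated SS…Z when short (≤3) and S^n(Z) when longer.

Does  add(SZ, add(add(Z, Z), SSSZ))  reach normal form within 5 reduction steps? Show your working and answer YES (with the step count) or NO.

Answer: YES — reaches normal form S^4(Z) in 4 ≤ 5 steps

Derivation:
  start: add(SZ, add(add(Z, Z), SSSZ))
  step 1: S(add(Z, add(add(Z, Z), SSSZ)))
  step 2: S(add(add(Z, Z), SSSZ))
  step 3: S(add(Z, SSSZ))
  step 4: S^4(Z)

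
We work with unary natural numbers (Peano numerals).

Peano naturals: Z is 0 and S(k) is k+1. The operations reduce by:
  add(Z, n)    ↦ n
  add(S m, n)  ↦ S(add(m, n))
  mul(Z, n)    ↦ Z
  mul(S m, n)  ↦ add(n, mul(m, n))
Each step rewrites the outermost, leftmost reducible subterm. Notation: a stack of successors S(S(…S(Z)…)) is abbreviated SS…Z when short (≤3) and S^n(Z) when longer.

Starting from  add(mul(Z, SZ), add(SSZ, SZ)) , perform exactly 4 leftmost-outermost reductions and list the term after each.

Answer: after 4 steps: S(S(add(Z, SZ)))

Working:
  start: add(mul(Z, SZ), add(SSZ, SZ))
  step 1: add(Z, add(SSZ, SZ))
  step 2: add(SSZ, SZ)
  step 3: S(add(SZ, SZ))
  step 4: S(S(add(Z, SZ)))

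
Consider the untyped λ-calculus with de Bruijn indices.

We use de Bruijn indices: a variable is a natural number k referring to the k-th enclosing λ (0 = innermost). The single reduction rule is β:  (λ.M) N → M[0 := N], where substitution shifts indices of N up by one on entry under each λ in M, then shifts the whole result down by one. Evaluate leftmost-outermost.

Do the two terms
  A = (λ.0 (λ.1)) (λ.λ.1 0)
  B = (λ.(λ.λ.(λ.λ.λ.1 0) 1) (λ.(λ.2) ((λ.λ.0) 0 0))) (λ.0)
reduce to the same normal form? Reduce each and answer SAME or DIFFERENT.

Term A:
  start: (λ.0 (λ.1)) (λ.λ.1 0)
  step 1: (λ.λ.1 0) (λ.λ.λ.1 0)
  step 2: λ.(λ.λ.λ.1 0) 0
  step 3: λ.λ.λ.1 0

Term B:
  start: (λ.(λ.λ.(λ.λ.λ.1 0) 1) (λ.(λ.2) ((λ.λ.0) 0 0))) (λ.0)
  step 1: (λ.λ.(λ.λ.λ.1 0) 1) (λ.(λ.λ.0) ((λ.λ.0) 0 0))
  step 2: λ.(λ.λ.λ.1 0) (λ.(λ.λ.0) ((λ.λ.0) 0 0))
  step 3: λ.λ.λ.1 0

Answer: SAME — A ⇓ λ.λ.λ.1 0, B ⇓ λ.λ.λ.1 0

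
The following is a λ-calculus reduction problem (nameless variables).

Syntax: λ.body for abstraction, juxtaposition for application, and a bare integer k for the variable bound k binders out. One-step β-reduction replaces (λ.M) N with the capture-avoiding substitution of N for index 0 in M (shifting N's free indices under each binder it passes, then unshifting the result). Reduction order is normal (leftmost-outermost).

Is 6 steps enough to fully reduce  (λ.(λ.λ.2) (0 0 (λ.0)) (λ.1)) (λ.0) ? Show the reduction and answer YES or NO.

Answer: YES — reaches normal form λ.0 in 3 ≤ 6 steps

Reduction:
  start: (λ.(λ.λ.2) (0 0 (λ.0)) (λ.1)) (λ.0)
  →1  (λ.λ.λ.0) ((λ.0) (λ.0) (λ.0)) (λ.λ.0)
  →2  (λ.λ.0) (λ.λ.0)
  →3  λ.0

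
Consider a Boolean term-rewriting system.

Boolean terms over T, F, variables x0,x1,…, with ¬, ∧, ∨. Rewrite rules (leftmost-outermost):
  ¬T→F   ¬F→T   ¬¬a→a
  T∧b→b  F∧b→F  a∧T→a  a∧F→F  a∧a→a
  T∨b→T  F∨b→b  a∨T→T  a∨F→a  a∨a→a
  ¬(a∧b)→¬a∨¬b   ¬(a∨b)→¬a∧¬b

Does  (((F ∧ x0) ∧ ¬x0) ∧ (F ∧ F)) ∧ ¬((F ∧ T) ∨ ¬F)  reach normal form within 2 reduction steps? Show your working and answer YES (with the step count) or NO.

Answer: NO — after 2 steps the term is (F ∧ (F ∧ F)) ∧ ¬((F ∧ T) ∨ ¬F), not yet normal

Working:
  start: (((F ∧ x0) ∧ ¬x0) ∧ (F ∧ F)) ∧ ¬((F ∧ T) ∨ ¬F)
  →1  ((F ∧ ¬x0) ∧ (F ∧ F)) ∧ ¬((F ∧ T) ∨ ¬F)
  →2  (F ∧ (F ∧ F)) ∧ ¬((F ∧ T) ∨ ¬F)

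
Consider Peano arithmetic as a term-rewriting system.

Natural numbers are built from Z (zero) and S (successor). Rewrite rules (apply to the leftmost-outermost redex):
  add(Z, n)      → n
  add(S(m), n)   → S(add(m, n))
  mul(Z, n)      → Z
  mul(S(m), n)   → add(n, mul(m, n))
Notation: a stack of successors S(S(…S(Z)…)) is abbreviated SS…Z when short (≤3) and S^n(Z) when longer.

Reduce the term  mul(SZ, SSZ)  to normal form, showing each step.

  start: mul(SZ, SSZ)
  step 1: add(SSZ, mul(Z, SSZ))
  step 2: S(add(SZ, mul(Z, SSZ)))
  step 3: S(S(add(Z, mul(Z, SSZ))))
  step 4: S(S(mul(Z, SSZ)))
  step 5: SSZ

Answer: normal form = SSZ  (in 5 steps)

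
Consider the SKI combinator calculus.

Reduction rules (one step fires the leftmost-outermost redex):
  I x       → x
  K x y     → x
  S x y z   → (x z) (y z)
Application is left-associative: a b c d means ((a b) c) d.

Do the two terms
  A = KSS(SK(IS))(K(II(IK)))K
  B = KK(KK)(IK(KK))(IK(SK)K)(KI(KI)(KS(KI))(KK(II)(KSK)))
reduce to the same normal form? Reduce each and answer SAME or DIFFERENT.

Term A:
  start: KSS(SK(IS))(K(II(IK)))K
  step 1: S(SK(IS))(K(II(IK)))K
  step 2: SK(IS)K(K(II(IK))K)
  step 3: KK(ISK)(K(II(IK))K)
  step 4: K(K(II(IK))K)
  step 5: K(II(IK))
  step 6: K(I(IK))
  step 7: K(IK)
  step 8: KK

Term B:
  start: KK(KK)(IK(KK))(IK(SK)K)(KI(KI)(KS(KI))(KK(II)(KSK)))
  step 1: K(IK(KK))(IK(SK)K)(KI(KI)(KS(KI))(KK(II)(KSK)))
  step 2: IK(KK)(KI(KI)(KS(KI))(KK(II)(KSK)))
  step 3: K(KK)(KI(KI)(KS(KI))(KK(II)(KSK)))
  step 4: KK

Answer: SAME — A ⇓ KK, B ⇓ KK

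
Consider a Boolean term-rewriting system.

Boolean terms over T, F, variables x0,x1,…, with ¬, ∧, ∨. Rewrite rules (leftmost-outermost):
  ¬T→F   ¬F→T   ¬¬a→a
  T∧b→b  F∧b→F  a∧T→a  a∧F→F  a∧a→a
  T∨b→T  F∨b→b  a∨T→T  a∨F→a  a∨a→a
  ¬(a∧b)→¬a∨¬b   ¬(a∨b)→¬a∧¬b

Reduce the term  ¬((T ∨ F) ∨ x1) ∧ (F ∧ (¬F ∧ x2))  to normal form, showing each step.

  start: ¬((T ∨ F) ∨ x1) ∧ (F ∧ (¬F ∧ x2))
  →1  (¬(T ∨ F) ∧ ¬x1) ∧ (F ∧ (¬F ∧ x2))
  →2  ((¬T ∧ ¬F) ∧ ¬x1) ∧ (F ∧ (¬F ∧ x2))
  →3  ((F ∧ ¬F) ∧ ¬x1) ∧ (F ∧ (¬F ∧ x2))
  →4  (F ∧ ¬x1) ∧ (F ∧ (¬F ∧ x2))
  →5  F ∧ (F ∧ (¬F ∧ x2))
  →6  F

Answer: normal form = F  (in 6 steps)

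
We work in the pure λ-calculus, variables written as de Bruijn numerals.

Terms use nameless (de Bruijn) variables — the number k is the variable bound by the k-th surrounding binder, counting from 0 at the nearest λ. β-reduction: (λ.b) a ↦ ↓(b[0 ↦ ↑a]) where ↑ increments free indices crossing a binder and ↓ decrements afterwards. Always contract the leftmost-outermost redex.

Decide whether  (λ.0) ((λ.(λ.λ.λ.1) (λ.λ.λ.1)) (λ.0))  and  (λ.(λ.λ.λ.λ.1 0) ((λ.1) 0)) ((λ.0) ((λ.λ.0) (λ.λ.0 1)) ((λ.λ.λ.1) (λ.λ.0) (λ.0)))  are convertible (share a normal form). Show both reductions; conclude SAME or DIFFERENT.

Answer: DIFFERENT — A ⇓ λ.λ.1, B ⇓ λ.λ.λ.1 0

Working:
Term A:
  start: (λ.0) ((λ.(λ.λ.λ.1) (λ.λ.λ.1)) (λ.0))
  [1] (λ.(λ.λ.λ.1) (λ.λ.λ.1)) (λ.0)
  [2] (λ.λ.λ.1) (λ.λ.λ.1)
  [3] λ.λ.1

Term B:
  start: (λ.(λ.λ.λ.λ.1 0) ((λ.1) 0)) ((λ.0) ((λ.λ.0) (λ.λ.0 1)) ((λ.λ.λ.1) (λ.λ.0) (λ.0)))
  [1] (λ.λ.λ.λ.1 0) ((λ.(λ.0) ((λ.λ.0) (λ.λ.0 1)) ((λ.λ.λ.1) (λ.λ.0) (λ.0))) ((λ.0) ((λ.λ.0) (λ.λ.0 1)) ((λ.λ.λ.1) (λ.λ.0) (λ.0))))
  [2] λ.λ.λ.1 0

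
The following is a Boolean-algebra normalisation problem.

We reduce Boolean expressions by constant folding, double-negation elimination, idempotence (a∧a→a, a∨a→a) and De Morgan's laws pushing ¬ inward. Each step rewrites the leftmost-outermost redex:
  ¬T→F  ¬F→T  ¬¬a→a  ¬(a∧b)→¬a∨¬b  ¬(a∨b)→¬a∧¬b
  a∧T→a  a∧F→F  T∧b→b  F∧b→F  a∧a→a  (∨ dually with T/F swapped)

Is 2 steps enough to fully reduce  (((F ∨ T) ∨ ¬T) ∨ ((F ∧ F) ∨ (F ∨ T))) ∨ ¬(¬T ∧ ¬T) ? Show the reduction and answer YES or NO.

  start: (((F ∨ T) ∨ ¬T) ∨ ((F ∧ F) ∨ (F ∨ T))) ∨ ¬(¬T ∧ ¬T)
  →1  ((T ∨ ¬T) ∨ ((F ∧ F) ∨ (F ∨ T))) ∨ ¬(¬T ∧ ¬T)
  →2  (T ∨ ((F ∧ F) ∨ (F ∨ T))) ∨ ¬(¬T ∧ ¬T)

Answer: NO — after 2 steps the term is (T ∨ ((F ∧ F) ∨ (F ∨ T))) ∨ ¬(¬T ∧ ¬T), not yet normal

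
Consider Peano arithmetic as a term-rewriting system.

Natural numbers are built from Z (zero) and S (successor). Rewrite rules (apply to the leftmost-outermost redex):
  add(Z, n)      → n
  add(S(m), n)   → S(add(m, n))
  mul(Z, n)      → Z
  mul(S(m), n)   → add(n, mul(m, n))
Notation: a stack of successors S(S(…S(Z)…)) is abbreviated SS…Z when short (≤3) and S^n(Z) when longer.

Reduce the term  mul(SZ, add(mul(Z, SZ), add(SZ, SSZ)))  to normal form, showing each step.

  start: mul(SZ, add(mul(Z, SZ), add(SZ, SSZ)))
  [1] add(add(mul(Z, SZ), add(SZ, SSZ)), mul(Z, add(mul(Z, SZ), add(SZ, SSZ))))
  [2] add(add(Z, add(SZ, SSZ)), mul(Z, add(mul(Z, SZ), add(SZ, SSZ))))
  [3] add(add(SZ, SSZ), mul(Z, add(mul(Z, SZ), add(SZ, SSZ))))
  [4] add(S(add(Z, SSZ)), mul(Z, add(mul(Z, SZ), add(SZ, SSZ))))
  [5] S(add(add(Z, SSZ), mul(Z, add(mul(Z, SZ), add(SZ, SSZ)))))
  [6] S(add(SSZ, mul(Z, add(mul(Z, SZ), add(SZ, SSZ)))))
  [7] S(S(add(SZ, mul(Z, add(mul(Z, SZ), add(SZ, SSZ))))))
  [8] S(S(S(add(Z, mul(Z, add(mul(Z, SZ), add(SZ, SSZ)))))))
  [9] S(S(S(mul(Z, add(mul(Z, SZ), add(SZ, SSZ))))))
  [10] SSSZ

Answer: normal form = SSSZ  (in 10 steps)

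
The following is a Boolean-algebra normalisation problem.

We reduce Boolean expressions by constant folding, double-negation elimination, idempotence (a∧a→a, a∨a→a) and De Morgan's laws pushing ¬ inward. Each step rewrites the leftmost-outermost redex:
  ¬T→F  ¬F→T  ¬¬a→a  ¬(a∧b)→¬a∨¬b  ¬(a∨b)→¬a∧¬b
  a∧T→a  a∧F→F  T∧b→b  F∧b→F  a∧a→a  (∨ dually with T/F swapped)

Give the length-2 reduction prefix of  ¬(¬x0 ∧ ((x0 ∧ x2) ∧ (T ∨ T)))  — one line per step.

Answer: after 2 steps: x0 ∨ ¬((x0 ∧ x2) ∧ (T ∨ T))

Derivation:
  start: ¬(¬x0 ∧ ((x0 ∧ x2) ∧ (T ∨ T)))
  step 1: ¬¬x0 ∨ ¬((x0 ∧ x2) ∧ (T ∨ T))
  step 2: x0 ∨ ¬((x0 ∧ x2) ∧ (T ∨ T))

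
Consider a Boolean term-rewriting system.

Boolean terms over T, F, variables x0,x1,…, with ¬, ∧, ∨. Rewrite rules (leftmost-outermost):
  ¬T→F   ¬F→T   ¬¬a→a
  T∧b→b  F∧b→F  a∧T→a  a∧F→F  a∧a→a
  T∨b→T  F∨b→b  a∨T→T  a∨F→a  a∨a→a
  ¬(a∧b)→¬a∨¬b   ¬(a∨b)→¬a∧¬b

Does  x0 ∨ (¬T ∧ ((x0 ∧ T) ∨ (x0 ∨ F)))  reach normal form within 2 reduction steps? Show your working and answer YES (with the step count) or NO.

Answer: NO — after 2 steps the term is x0 ∨ F, not yet normal

Reduction:
  start: x0 ∨ (¬T ∧ ((x0 ∧ T) ∨ (x0 ∨ F)))
  step 1: x0 ∨ (F ∧ ((x0 ∧ T) ∨ (x0 ∨ F)))
  step 2: x0 ∨ F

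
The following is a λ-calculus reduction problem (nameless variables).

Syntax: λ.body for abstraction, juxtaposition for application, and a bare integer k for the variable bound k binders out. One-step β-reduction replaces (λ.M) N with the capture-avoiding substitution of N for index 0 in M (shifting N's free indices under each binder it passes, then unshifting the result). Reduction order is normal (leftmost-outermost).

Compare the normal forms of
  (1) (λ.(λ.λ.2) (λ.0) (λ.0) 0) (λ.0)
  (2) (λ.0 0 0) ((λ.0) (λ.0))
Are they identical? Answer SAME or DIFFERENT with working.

Answer: SAME — A ⇓ λ.0, B ⇓ λ.0

Working:
Term A:
  start: (λ.(λ.λ.2) (λ.0) (λ.0) 0) (λ.0)
  step 1: (λ.λ.λ.0) (λ.0) (λ.0) (λ.0)
  step 2: (λ.λ.0) (λ.0) (λ.0)
  step 3: (λ.0) (λ.0)
  step 4: λ.0

Term B:
  start: (λ.0 0 0) ((λ.0) (λ.0))
  step 1: (λ.0) (λ.0) ((λ.0) (λ.0)) ((λ.0) (λ.0))
  step 2: (λ.0) ((λ.0) (λ.0)) ((λ.0) (λ.0))
  step 3: (λ.0) (λ.0) ((λ.0) (λ.0))
  step 4: (λ.0) ((λ.0) (λ.0))
  step 5: (λ.0) (λ.0)
  step 6: λ.0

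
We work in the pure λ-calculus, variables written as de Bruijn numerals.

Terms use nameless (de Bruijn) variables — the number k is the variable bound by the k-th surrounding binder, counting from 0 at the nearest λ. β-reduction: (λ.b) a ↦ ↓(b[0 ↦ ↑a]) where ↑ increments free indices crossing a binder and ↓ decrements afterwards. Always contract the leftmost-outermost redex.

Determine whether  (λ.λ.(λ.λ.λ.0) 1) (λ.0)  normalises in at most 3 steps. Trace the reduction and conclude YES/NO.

  start: (λ.λ.(λ.λ.λ.0) 1) (λ.0)
  step 1: λ.(λ.λ.λ.0) (λ.0)
  step 2: λ.λ.λ.0

Answer: YES — reaches normal form λ.λ.λ.0 in 2 ≤ 3 steps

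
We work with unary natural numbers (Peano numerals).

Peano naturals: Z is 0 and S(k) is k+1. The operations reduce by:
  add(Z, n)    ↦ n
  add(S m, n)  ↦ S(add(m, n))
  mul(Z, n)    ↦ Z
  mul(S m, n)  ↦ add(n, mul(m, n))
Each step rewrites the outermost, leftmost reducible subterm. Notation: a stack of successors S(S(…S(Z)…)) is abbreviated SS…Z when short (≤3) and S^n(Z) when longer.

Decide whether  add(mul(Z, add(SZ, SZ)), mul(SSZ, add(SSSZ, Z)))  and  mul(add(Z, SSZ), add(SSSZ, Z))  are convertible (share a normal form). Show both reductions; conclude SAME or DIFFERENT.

Answer: SAME — A ⇓ S^6(Z), B ⇓ S^6(Z)

Working:
Term A:
  start: add(mul(Z, add(SZ, SZ)), mul(SSZ, add(SSSZ, Z)))
  [1] add(Z, mul(SSZ, add(SSSZ, Z)))
  [2] mul(SSZ, add(SSSZ, Z))
  [3] add(add(SSSZ, Z), mul(SZ, add(SSSZ, Z)))
  [4] add(S(add(SSZ, Z)), mul(SZ, add(SSSZ, Z)))
  [5] S(add(add(SSZ, Z), mul(SZ, add(SSSZ, Z))))
  [6] S(add(S(add(SZ, Z)), mul(SZ, add(SSSZ, Z))))
  [7] S(S(add(add(SZ, Z), mul(SZ, add(SSSZ, Z)))))
  [8] S(S(add(S(add(Z, Z)), mul(SZ, add(SSSZ, Z)))))
  [9] S(S(S(add(add(Z, Z), mul(SZ, add(SSSZ, Z))))))
  [10] S(S(S(add(Z, mul(SZ, add(SSSZ, Z))))))
  [11] S(S(S(mul(SZ, add(SSSZ, Z)))))
  [12] S(S(S(add(add(SSSZ, Z), mul(Z, add(SSSZ, Z))))))
  [13] S(S(S(add(S(add(SSZ, Z)), mul(Z, add(SSSZ, Z))))))
  [14] S(S(S(S(add(add(SSZ, Z), mul(Z, add(SSSZ, Z)))))))
  [15] S(S(S(S(add(S(add(SZ, Z)), mul(Z, add(SSSZ, Z)))))))
  [16] S(S(S(S(S(add(add(SZ, Z), mul(Z, add(SSSZ, Z))))))))
  [17] S(S(S(S(S(add(S(add(Z, Z)), mul(Z, add(SSSZ, Z))))))))
  [18] S(S(S(S(S(S(add(add(Z, Z), mul(Z, add(SSSZ, Z)))))))))
  [19] S(S(S(S(S(S(add(Z, mul(Z, add(SSSZ, Z)))))))))
  [20] S(S(S(S(S(S(mul(Z, add(SSSZ, Z))))))))
  [21] S^6(Z)

Term B:
  start: mul(add(Z, SSZ), add(SSSZ, Z))
  [1] mul(SSZ, add(SSSZ, Z))
  [2] add(add(SSSZ, Z), mul(SZ, add(SSSZ, Z)))
  [3] add(S(add(SSZ, Z)), mul(SZ, add(SSSZ, Z)))
  [4] S(add(add(SSZ, Z), mul(SZ, add(SSSZ, Z))))
  [5] S(add(S(add(SZ, Z)), mul(SZ, add(SSSZ, Z))))
  [6] S(S(add(add(SZ, Z), mul(SZ, add(SSSZ, Z)))))
  [7] S(S(add(S(add(Z, Z)), mul(SZ, add(SSSZ, Z)))))
  [8] S(S(S(add(add(Z, Z), mul(SZ, add(SSSZ, Z))))))
  [9] S(S(S(add(Z, mul(SZ, add(SSSZ, Z))))))
  [10] S(S(S(mul(SZ, add(SSSZ, Z)))))
  [11] S(S(S(add(add(SSSZ, Z), mul(Z, add(SSSZ, Z))))))
  [12] S(S(S(add(S(add(SSZ, Z)), mul(Z, add(SSSZ, Z))))))
  [13] S(S(S(S(add(add(SSZ, Z), mul(Z, add(SSSZ, Z)))))))
  [14] S(S(S(S(add(S(add(SZ, Z)), mul(Z, add(SSSZ, Z)))))))
  [15] S(S(S(S(S(add(add(SZ, Z), mul(Z, add(SSSZ, Z))))))))
  [16] S(S(S(S(S(add(S(add(Z, Z)), mul(Z, add(SSSZ, Z))))))))
  [17] S(S(S(S(S(S(add(add(Z, Z), mul(Z, add(SSSZ, Z)))))))))
  [18] S(S(S(S(S(S(add(Z, mul(Z, add(SSSZ, Z)))))))))
  [19] S(S(S(S(S(S(mul(Z, add(SSSZ, Z))))))))
  [20] S^6(Z)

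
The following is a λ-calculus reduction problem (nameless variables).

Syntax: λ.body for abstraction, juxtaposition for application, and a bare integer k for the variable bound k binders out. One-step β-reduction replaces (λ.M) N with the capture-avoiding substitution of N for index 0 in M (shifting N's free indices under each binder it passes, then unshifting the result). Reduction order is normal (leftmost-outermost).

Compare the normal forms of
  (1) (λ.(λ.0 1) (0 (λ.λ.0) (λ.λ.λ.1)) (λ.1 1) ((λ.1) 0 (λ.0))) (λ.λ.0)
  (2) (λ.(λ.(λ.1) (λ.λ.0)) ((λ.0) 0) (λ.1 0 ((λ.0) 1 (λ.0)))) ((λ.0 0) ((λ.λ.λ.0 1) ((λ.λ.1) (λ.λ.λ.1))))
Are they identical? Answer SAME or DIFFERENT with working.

Term A:
  start: (λ.(λ.0 1) (0 (λ.λ.0) (λ.λ.λ.1)) (λ.1 1) ((λ.1) 0 (λ.0))) (λ.λ.0)
  →1  (λ.0 (λ.λ.0)) ((λ.λ.0) (λ.λ.0) (λ.λ.λ.1)) (λ.(λ.λ.0) (λ.λ.0)) ((λ.λ.λ.0) (λ.λ.0) (λ.0))
  →2  (λ.λ.0) (λ.λ.0) (λ.λ.λ.1) (λ.λ.0) (λ.(λ.λ.0) (λ.λ.0)) ((λ.λ.λ.0) (λ.λ.0) (λ.0))
  →3  (λ.0) (λ.λ.λ.1) (λ.λ.0) (λ.(λ.λ.0) (λ.λ.0)) ((λ.λ.λ.0) (λ.λ.0) (λ.0))
  →4  (λ.λ.λ.1) (λ.λ.0) (λ.(λ.λ.0) (λ.λ.0)) ((λ.λ.λ.0) (λ.λ.0) (λ.0))
  →5  (λ.λ.1) (λ.(λ.λ.0) (λ.λ.0)) ((λ.λ.λ.0) (λ.λ.0) (λ.0))
  →6  (λ.λ.(λ.λ.0) (λ.λ.0)) ((λ.λ.λ.0) (λ.λ.0) (λ.0))
  →7  λ.(λ.λ.0) (λ.λ.0)
  →8  λ.λ.0

Term B:
  start: (λ.(λ.(λ.1) (λ.λ.0)) ((λ.0) 0) (λ.1 0 ((λ.0) 1 (λ.0)))) ((λ.0 0) ((λ.λ.λ.0 1) ((λ.λ.1) (λ.λ.λ.1))))
  →1  (λ.(λ.1) (λ.λ.0)) ((λ.0) ((λ.0 0) ((λ.λ.λ.0 1) ((λ.λ.1) (λ.λ.λ.1))))) (λ.(λ.0 0) ((λ.λ.λ.0 1) ((λ.λ.1) (λ.λ.λ.1))) 0 ((λ.0) ((λ.0 0) ((λ.λ.λ.0 1) ((λ.λ.1) (λ.λ.λ.1)))) (λ.0)))
  →2  (λ.(λ.0) ((λ.0 0) ((λ.λ.λ.0 1) ((λ.λ.1) (λ.λ.λ.1))))) (λ.λ.0) (λ.(λ.0 0) ((λ.λ.λ.0 1) ((λ.λ.1) (λ.λ.λ.1))) 0 ((λ.0) ((λ.0 0) ((λ.λ.λ.0 1) ((λ.λ.1) (λ.λ.λ.1)))) (λ.0)))
  →3  (λ.0) ((λ.0 0) ((λ.λ.λ.0 1) ((λ.λ.1) (λ.λ.λ.1)))) (λ.(λ.0 0) ((λ.λ.λ.0 1) ((λ.λ.1) (λ.λ.λ.1))) 0 ((λ.0) ((λ.0 0) ((λ.λ.λ.0 1) ((λ.λ.1) (λ.λ.λ.1)))) (λ.0)))
  →4  (λ.0 0) ((λ.λ.λ.0 1) ((λ.λ.1) (λ.λ.λ.1))) (λ.(λ.0 0) ((λ.λ.λ.0 1) ((λ.λ.1) (λ.λ.λ.1))) 0 ((λ.0) ((λ.0 0) ((λ.λ.λ.0 1) ((λ.λ.1) (λ.λ.λ.1)))) (λ.0)))
  →5  (λ.λ.λ.0 1) ((λ.λ.1) (λ.λ.λ.1)) ((λ.λ.λ.0 1) ((λ.λ.1) (λ.λ.λ.1))) (λ.(λ.0 0) ((λ.λ.λ.0 1) ((λ.λ.1) (λ.λ.λ.1))) 0 ((λ.0) ((λ.0 0) ((λ.λ.λ.0 1) ((λ.λ.1) (λ.λ.λ.1)))) (λ.0)))
  →6  (λ.λ.0 1) ((λ.λ.λ.0 1) ((λ.λ.1) (λ.λ.λ.1))) (λ.(λ.0 0) ((λ.λ.λ.0 1) ((λ.λ.1) (λ.λ.λ.1))) 0 ((λ.0) ((λ.0 0) ((λ.λ.λ.0 1) ((λ.λ.1) (λ.λ.λ.1)))) (λ.0)))
  →7  (λ.0 ((λ.λ.λ.0 1) ((λ.λ.1) (λ.λ.λ.1)))) (λ.(λ.0 0) ((λ.λ.λ.0 1) ((λ.λ.1) (λ.λ.λ.1))) 0 ((λ.0) ((λ.0 0) ((λ.λ.λ.0 1) ((λ.λ.1) (λ.λ.λ.1)))) (λ.0)))
  →8  (λ.(λ.0 0) ((λ.λ.λ.0 1) ((λ.λ.1) (λ.λ.λ.1))) 0 ((λ.0) ((λ.0 0) ((λ.λ.λ.0 1) ((λ.λ.1) (λ.λ.λ.1)))) (λ.0))) ((λ.λ.λ.0 1) ((λ.λ.1) (λ.λ.λ.1)))
  →9  (λ.0 0) ((λ.λ.λ.0 1) ((λ.λ.1) (λ.λ.λ.1))) ((λ.λ.λ.0 1) ((λ.λ.1) (λ.λ.λ.1))) ((λ.0) ((λ.0 0) ((λ.λ.λ.0 1) ((λ.λ.1) (λ.λ.λ.1)))) (λ.0))
  →10  (λ.λ.λ.0 1) ((λ.λ.1) (λ.λ.λ.1)) ((λ.λ.λ.0 1) ((λ.λ.1) (λ.λ.λ.1))) ((λ.λ.λ.0 1) ((λ.λ.1) (λ.λ.λ.1))) ((λ.0) ((λ.0 0) ((λ.λ.λ.0 1) ((λ.λ.1) (λ.λ.λ.1)))) (λ.0))
  →11  (λ.λ.0 1) ((λ.λ.λ.0 1) ((λ.λ.1) (λ.λ.λ.1))) ((λ.λ.λ.0 1) ((λ.λ.1) (λ.λ.λ.1))) ((λ.0) ((λ.0 0) ((λ.λ.λ.0 1) ((λ.λ.1) (λ.λ.λ.1)))) (λ.0))
  →12  (λ.0 ((λ.λ.λ.0 1) ((λ.λ.1) (λ.λ.λ.1)))) ((λ.λ.λ.0 1) ((λ.λ.1) (λ.λ.λ.1))) ((λ.0) ((λ.0 0) ((λ.λ.λ.0 1) ((λ.λ.1) (λ.λ.λ.1)))) (λ.0))
  →13  (λ.λ.λ.0 1) ((λ.λ.1) (λ.λ.λ.1)) ((λ.λ.λ.0 1) ((λ.λ.1) (λ.λ.λ.1))) ((λ.0) ((λ.0 0) ((λ.λ.λ.0 1) ((λ.λ.1) (λ.λ.λ.1)))) (λ.0))
  →14  (λ.λ.0 1) ((λ.λ.λ.0 1) ((λ.λ.1) (λ.λ.λ.1))) ((λ.0) ((λ.0 0) ((λ.λ.λ.0 1) ((λ.λ.1) (λ.λ.λ.1)))) (λ.0))
  →15  (λ.0 ((λ.λ.λ.0 1) ((λ.λ.1) (λ.λ.λ.1)))) ((λ.0) ((λ.0 0) ((λ.λ.λ.0 1) ((λ.λ.1) (λ.λ.λ.1)))) (λ.0))
  →16  (λ.0) ((λ.0 0) ((λ.λ.λ.0 1) ((λ.λ.1) (λ.λ.λ.1)))) (λ.0) ((λ.λ.λ.0 1) ((λ.λ.1) (λ.λ.λ.1)))
  →17  (λ.0 0) ((λ.λ.λ.0 1) ((λ.λ.1) (λ.λ.λ.1))) (λ.0) ((λ.λ.λ.0 1) ((λ.λ.1) (λ.λ.λ.1)))
  →18  (λ.λ.λ.0 1) ((λ.λ.1) (λ.λ.λ.1)) ((λ.λ.λ.0 1) ((λ.λ.1) (λ.λ.λ.1))) (λ.0) ((λ.λ.λ.0 1) ((λ.λ.1) (λ.λ.λ.1)))
  →19  (λ.λ.0 1) ((λ.λ.λ.0 1) ((λ.λ.1) (λ.λ.λ.1))) (λ.0) ((λ.λ.λ.0 1) ((λ.λ.1) (λ.λ.λ.1)))
  →20  (λ.0 ((λ.λ.λ.0 1) ((λ.λ.1) (λ.λ.λ.1)))) (λ.0) ((λ.λ.λ.0 1) ((λ.λ.1) (λ.λ.λ.1)))
  →21  (λ.0) ((λ.λ.λ.0 1) ((λ.λ.1) (λ.λ.λ.1))) ((λ.λ.λ.0 1) ((λ.λ.1) (λ.λ.λ.1)))
  →22  (λ.λ.λ.0 1) ((λ.λ.1) (λ.λ.λ.1)) ((λ.λ.λ.0 1) ((λ.λ.1) (λ.λ.λ.1)))
  →23  (λ.λ.0 1) ((λ.λ.λ.0 1) ((λ.λ.1) (λ.λ.λ.1)))
  →24  λ.0 ((λ.λ.λ.0 1) ((λ.λ.1) (λ.λ.λ.1)))
  →25  λ.0 (λ.λ.0 1)

Answer: DIFFERENT — A ⇓ λ.λ.0, B ⇓ λ.0 (λ.λ.0 1)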